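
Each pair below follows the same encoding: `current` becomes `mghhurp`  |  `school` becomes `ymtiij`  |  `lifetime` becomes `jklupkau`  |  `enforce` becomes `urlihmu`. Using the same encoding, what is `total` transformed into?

c(2)→m(12) and u(20)→g(6) fit y≡17x+4 (mod 26); the inverse of 17 mod 26 is 23. Each letter's alphabet position (a=0..z=25) is mapped through 17·x+4 mod 26 — an affine cipher.
On total: t(19)→17·19+4≡15=p; o(14)→17·14+4≡8=i; t(19)→17·19+4≡15=p; a(0)→17·0+4≡4=e; l(11)→17·11+4≡9=j (all mod 26).

pipej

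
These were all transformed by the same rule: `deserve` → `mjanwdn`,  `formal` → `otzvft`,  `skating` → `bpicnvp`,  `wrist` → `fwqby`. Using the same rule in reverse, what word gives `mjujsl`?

Shifts by position in deserve: pos 0: d→m (+9), pos 1: e→j (+5), pos 2: s→a (+8), pos 3: e→n (+9), pos 4: r→w (+5), pos 5: v→d (+8) — repeating every 3. It's a Vigenère-style cipher with numeric key [9,5,8]: position i shifts by key[i mod 3].
Reversing it on mjujsl: m−9=d, j−5=e, u−8=m, j−9=a, s−5=n, l−8=d.

demand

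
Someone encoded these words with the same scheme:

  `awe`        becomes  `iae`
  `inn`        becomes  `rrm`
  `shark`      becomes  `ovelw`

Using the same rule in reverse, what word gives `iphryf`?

The word is reversed, then every letter is shifted forward by 4.
Decoding iphryf: shift back: i−4=e, p−4=l, h−4=d, r−4=n, y−4=u, f−4=b → eldnub; then reverse → bundle.

bundle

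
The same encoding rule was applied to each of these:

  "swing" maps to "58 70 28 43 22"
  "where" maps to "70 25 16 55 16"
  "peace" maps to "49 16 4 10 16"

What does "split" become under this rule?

58 49 37 28 61

The formula is n = 3×(alphabet index, a=1) + 1.
Applying it to split: s=19→58, p=16→49, l=12→37, i=9→28, t=20→61.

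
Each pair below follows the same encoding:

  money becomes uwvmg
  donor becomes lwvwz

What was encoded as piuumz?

Every letter moves 8 places later in the alphabet, wrapping around z→a.
Undoing it on piuumz: p−8=h, i−8=a, u−8=m, u−8=m, m−8=e, z−8=r.

hammer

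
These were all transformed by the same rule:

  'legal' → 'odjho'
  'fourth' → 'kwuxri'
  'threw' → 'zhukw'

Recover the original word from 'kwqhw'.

The output letters match the input read backwards, each shifted +3: legal reversed is lagel. Two steps: reverse the string, then apply a Caesar shift of +3.
Undoing it on kwqhw: shift back: k−3=h, w−3=t, q−3=n, h−3=e, w−3=t → htnet; then reverse → tenth.

tenth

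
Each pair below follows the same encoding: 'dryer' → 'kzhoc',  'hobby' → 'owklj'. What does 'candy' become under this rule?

Letter i (0-indexed) is shifted by i+7, so successive shifts are 7, 8, 9, ….
On candy: c+7=j, a+8=i, n+9=w, d+10=n, y+11=j.

jiwnj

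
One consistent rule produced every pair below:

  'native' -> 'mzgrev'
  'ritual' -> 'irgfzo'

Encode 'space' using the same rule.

This is the alphabet-reversal cipher (Atbash): a becomes z, b becomes y, etc.
For space: s↔h, p↔k, a↔z, c↔x, e↔v.

hkzxv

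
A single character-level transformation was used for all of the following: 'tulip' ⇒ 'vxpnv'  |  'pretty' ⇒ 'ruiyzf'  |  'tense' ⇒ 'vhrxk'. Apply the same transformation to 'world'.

In tulip: t→v is +2, u→x is +3, l→p is +4, i→n is +5 — the shift increases by 1 each position. Each letter shifts forward by (position + 2), i.e. 2, 3, 4, … — the shift grows by one for each successive letter.
For world: w+2=y, o+3=r, r+4=v, l+5=q, d+6=j.

yrvqj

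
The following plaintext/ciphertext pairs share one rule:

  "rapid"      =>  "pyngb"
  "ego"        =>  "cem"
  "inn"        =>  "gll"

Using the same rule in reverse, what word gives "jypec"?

Compare letters: r→p is +24, a→y is +24, p→n is +24 — a constant shift. This is a Caesar cipher with shift 24.
Decoding jypec: j−24=l, y−24=a, p−24=r, e−24=g, c−24=e.

large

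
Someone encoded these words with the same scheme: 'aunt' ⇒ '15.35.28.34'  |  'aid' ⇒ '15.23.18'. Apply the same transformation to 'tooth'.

a is letter #1 and maps to 15: an offset of 14. Letters become their 1-based position plus 14 (so a→15, b→16, …).
On tooth: t=20→34, o=15→29, o=15→29, t=20→34, h=8→22.

34.29.29.34.22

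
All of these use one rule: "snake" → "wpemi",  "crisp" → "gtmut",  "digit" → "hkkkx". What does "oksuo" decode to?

kiosk

Shifts by position in snake: pos 0: s→w (+4), pos 1: n→p (+2), pos 2: a→e (+4), pos 3: k→m (+2) — repeating every 2. A repeating key of period 2 is used — shifts +4, +2 over and over.
Undoing it on oksuo: o−4=k, k−2=i, s−4=o, u−2=s, o−4=k.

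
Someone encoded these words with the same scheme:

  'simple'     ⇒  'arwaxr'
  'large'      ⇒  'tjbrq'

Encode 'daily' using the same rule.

ljswk

In simple: s→a is +8, i→r is +9, m→w is +10, p→a is +11 — the shift increases by 1 each position. Letter i (0-indexed) is shifted by i+8, so successive shifts are 8, 9, 10, ….
On daily: d+8=l, a+9=j, i+10=s, l+11=w, y+12=k.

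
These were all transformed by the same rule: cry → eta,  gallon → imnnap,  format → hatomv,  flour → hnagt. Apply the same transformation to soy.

uaa

The shift depends on letter class: consonant c→e is +2, but vowel a→m is +12. Two shifts are in play — +12 for a/e/i/o/u, +2 for every other letter.
For soy: s(cons)+2=u, o(vowel)+12=a, y(cons)+2=a.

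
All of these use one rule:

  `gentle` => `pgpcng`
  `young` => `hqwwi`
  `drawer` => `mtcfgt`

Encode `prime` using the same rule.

A repeating key of period 3 is used — shifts +9, +2, +2 over and over.
On prime: p+9=y, r+2=t, i+2=k, m+9=v, e+2=g.

ytkvg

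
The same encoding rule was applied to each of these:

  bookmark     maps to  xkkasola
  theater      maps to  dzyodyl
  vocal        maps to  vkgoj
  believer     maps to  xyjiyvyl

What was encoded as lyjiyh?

relief

Each letter's alphabet position (a=0..z=25) is mapped through 9·x+14 mod 26 — an affine cipher.
Decoding lyjiyh: l(11)→3·(11−14)≡17=r; y(24)→3·(24−14)≡4=e; j(9)→3·(9−14)≡11=l; i(8)→3·(8−14)≡8=i; y(24)→3·(24−14)≡4=e; h(7)→3·(7−14)≡5=f (all mod 26).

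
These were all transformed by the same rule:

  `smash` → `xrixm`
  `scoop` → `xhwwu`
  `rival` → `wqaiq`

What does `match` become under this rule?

riyhm

The shift depends on letter class: consonant s→x is +5, but vowel a→i is +8. The rule splits by letter class: vowels +8, consonants +5.
On match: m(cons)+5=r, a(vowel)+8=i, t(cons)+5=y, c(cons)+5=h, h(cons)+5=m.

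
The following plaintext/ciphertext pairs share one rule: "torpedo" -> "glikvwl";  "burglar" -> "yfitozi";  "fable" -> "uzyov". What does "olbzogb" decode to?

loyalty

This is the alphabet-reversal cipher (Atbash): a becomes z, b becomes y, etc.
Undoing it on olbzogb: o↔l, l↔o, b↔y, z↔a, o↔l, g↔t, b↔y.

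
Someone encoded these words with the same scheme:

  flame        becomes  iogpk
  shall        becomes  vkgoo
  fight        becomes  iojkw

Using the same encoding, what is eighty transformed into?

The shift depends on letter class: consonant f→i is +3, but vowel a→g is +6. Two shifts are in play — +6 for a/e/i/o/u, +3 for every other letter.
On eighty: e(vowel)+6=k, i(vowel)+6=o, g(cons)+3=j, h(cons)+3=k, t(cons)+3=w, y(cons)+3=b.

kojkwb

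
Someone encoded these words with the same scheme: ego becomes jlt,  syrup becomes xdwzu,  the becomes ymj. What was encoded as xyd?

sty

This is a Caesar cipher with shift 5.
Reversing it on xyd: x−5=s, y−5=t, d−5=y.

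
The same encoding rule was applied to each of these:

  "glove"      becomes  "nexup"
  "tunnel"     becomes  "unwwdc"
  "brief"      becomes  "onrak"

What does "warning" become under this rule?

The output letters match the input read backwards, each shifted +9: glove reversed is evolg. The word is reversed, then every letter is shifted forward by 9.
Applying it to warning: reverse → gninraw; then shift: g+9=p, n+9=w, i+9=r, n+9=w, r+9=a, a+9=j, w+9=f.

pwrwajf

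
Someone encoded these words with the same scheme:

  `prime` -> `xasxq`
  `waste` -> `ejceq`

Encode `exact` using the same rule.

mgknf

Each letter shifts forward by (position + 8), i.e. 8, 9, 10, … — the shift grows by one for each successive letter.
Applying it to exact: e+8=m, x+9=g, a+10=k, c+11=n, t+12=f.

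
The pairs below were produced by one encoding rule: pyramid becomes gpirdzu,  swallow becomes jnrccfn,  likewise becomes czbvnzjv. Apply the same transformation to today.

kfurp

Every letter moves 17 places later in the alphabet, wrapping around z→a.
On today: t+17=k, o+17=f, d+17=u, a+17=r, y+17=p.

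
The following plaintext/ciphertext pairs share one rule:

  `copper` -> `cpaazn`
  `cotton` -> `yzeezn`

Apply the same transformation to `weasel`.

wpdlph

The output letters match the input read backwards, each shifted +11: copper reversed is reppoc. Two steps: reverse the string, then apply a Caesar shift of +11.
Applying it to weasel: reverse → lesaew; then shift: l+11=w, e+11=p, s+11=d, a+11=l, e+11=p, w+11=h.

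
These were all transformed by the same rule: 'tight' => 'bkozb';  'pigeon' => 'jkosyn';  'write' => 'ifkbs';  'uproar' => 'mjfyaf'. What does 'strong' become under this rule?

t(19)→b(1) and i(8)→k(10) fit y≡11x+0 (mod 26); the inverse of 11 mod 26 is 19. This is an affine cipher: with a=0,…,z=25, each position x becomes (11x+0) mod 26.
Applying it to strong: s(18)→11·18+0≡16=q; t(19)→11·19+0≡1=b; r(17)→11·17+0≡5=f; o(14)→11·14+0≡24=y; n(13)→11·13+0≡13=n; g(6)→11·6+0≡14=o (all mod 26).

qbfyno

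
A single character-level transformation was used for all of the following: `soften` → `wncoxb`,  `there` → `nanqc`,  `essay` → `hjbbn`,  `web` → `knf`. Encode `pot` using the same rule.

The output letters match the input read backwards, each shifted +9: soften reversed is netfos. The word is reversed, then every letter is shifted forward by 9.
For pot: reverse → top; then shift: t+9=c, o+9=x, p+9=y.

cxy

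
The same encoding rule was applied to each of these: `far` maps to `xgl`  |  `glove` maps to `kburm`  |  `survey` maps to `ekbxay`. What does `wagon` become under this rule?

The word is reversed, then every letter is shifted forward by 6.
Applying it to wagon: reverse → nogaw; then shift: n+6=t, o+6=u, g+6=m, a+6=g, w+6=c.

tumgc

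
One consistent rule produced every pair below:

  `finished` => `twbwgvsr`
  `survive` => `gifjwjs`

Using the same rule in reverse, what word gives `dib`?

Compare letters: f→t is +14, i→w is +14, n→b is +14 — a constant shift. It's a constant shift of +14 (ROT14).
Undoing it on dib: d−14=p, i−14=u, b−14=n.

pun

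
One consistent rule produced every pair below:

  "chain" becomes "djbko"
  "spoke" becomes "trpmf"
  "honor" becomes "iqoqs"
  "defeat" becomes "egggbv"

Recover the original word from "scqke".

rapid

It's a Vigenère-style cipher with numeric key [1,2]: position i shifts by key[i mod 2].
Undoing it on scqke: s−1=r, c−2=a, q−1=p, k−2=i, e−1=d.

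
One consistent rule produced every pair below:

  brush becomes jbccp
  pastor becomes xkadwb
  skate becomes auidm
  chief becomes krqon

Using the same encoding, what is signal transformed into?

asoxiv

Shifts by position in brush: pos 0: b→j (+8), pos 1: r→b (+10), pos 2: u→c (+8), pos 3: s→c (+10) — repeating every 2. A repeating key of period 2 is used — shifts +8, +10 over and over.
For signal: s+8=a, i+10=s, g+8=o, n+10=x, a+8=i, l+10=v.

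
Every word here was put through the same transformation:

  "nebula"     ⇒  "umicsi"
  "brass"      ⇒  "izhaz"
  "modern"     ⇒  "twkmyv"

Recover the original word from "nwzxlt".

gospel

It's a Vigenère-style cipher with numeric key [7,8]: position i shifts by key[i mod 2].
Reversing it on nwzxlt: n−7=g, w−8=o, z−7=s, x−8=p, l−7=e, t−8=l.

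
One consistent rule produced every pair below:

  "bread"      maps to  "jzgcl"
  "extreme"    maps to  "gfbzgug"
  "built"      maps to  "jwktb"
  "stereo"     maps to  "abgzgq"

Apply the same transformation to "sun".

The shift depends on letter class: consonant b→j is +8, but vowel e→g is +2. Vowels shift forward by 2 and consonants shift forward by 8.
Applying it to sun: s(cons)+8=a, u(vowel)+2=w, n(cons)+8=v.

awv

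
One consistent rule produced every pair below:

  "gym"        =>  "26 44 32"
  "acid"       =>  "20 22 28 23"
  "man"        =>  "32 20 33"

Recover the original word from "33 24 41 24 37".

never

Letters become their 1-based position plus 19 (so a→20, b→21, …).
Undoing it on 33 24 41 24 37: 33→(33−19)÷1=14=n, 24→(24−19)÷1=5=e, 41→(41−19)÷1=22=v, 24→(24−19)÷1=5=e, 37→(37−19)÷1=18=r.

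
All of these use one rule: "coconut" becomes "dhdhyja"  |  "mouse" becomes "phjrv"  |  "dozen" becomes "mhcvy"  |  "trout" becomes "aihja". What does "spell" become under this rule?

c(2)→d(3) and o(14)→h(7) fit y≡9x+11 (mod 26); the inverse of 9 mod 26 is 3. Each letter's alphabet position (a=0..z=25) is mapped through 9·x+11 mod 26 — an affine cipher.
Applying it to spell: s(18)→9·18+11≡17=r; p(15)→9·15+11≡16=q; e(4)→9·4+11≡21=v; l(11)→9·11+11≡6=g; l(11)→9·11+11≡6=g (all mod 26).

rqvgg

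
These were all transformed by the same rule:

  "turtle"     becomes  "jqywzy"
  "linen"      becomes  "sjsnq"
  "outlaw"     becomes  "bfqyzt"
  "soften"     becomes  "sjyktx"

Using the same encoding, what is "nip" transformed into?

The output letters match the input read backwards, each shifted +5: turtle reversed is eltrut. Two steps: reverse the string, then apply a Caesar shift of +5.
On nip: reverse → pin; then shift: p+5=u, i+5=n, n+5=s.

uns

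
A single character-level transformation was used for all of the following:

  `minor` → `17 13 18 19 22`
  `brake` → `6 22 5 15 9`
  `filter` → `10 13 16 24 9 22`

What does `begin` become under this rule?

m is letter #13 and maps to 17: an offset of 4. Letters become their 1-based position plus 4 (so a→5, b→6, …).
On begin: b=2→6, e=5→9, g=7→11, i=9→13, n=14→18.

6 9 11 13 18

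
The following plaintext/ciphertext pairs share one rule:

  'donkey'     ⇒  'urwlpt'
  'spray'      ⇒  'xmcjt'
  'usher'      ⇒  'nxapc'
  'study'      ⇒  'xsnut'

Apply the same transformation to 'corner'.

Each letter's alphabet position (a=0..z=25) is mapped through 21·x+9 mod 26 — an affine cipher.
Applying it to corner: c(2)→21·2+9≡25=z; o(14)→21·14+9≡17=r; r(17)→21·17+9≡2=c; n(13)→21·13+9≡22=w; e(4)→21·4+9≡15=p; r(17)→21·17+9≡2=c (all mod 26).

zrcwpc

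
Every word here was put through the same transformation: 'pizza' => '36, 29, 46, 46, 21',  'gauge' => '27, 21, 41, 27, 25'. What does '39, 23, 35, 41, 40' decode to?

p is letter #16 and maps to 36: an offset of 20. The number is (letter's place in the alphabet, a=1) + 20.
Decoding 39, 23, 35, 41, 40: 39→(39−20)÷1=19=s, 23→(23−20)÷1=3=c, 35→(35−20)÷1=15=o, 41→(41−20)÷1=21=u, 40→(40−20)÷1=20=t.

scout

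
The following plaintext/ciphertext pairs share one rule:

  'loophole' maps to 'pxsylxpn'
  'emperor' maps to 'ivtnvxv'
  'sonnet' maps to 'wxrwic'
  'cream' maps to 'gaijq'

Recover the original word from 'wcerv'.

stair

Shifts by position in loophole: pos 0: l→p (+4), pos 1: o→x (+9), pos 2: o→s (+4), pos 3: p→y (+9) — repeating every 2. A repeating key of period 2 is used — shifts +4, +9 over and over.
Undoing it on wcerv: w−4=s, c−9=t, e−4=a, r−9=i, v−4=r.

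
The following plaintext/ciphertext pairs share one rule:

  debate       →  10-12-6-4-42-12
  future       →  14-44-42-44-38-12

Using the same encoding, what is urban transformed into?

44-38-6-4-30

d(#4)→10 and e(#5)→12: differences scale by 2, so n = 2·pos + 2. Each letter becomes 2×(its alphabet position, a=1..z=26) + 2.
Applying it to urban: u=21→44, r=18→38, b=2→6, a=1→4, n=14→30.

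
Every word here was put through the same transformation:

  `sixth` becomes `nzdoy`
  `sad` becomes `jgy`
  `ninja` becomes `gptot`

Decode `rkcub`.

The output letters match the input read backwards, each shifted +6: sixth reversed is htxis. The word is reversed, then every letter is shifted forward by 6.
Reversing it on rkcub: shift back: r−6=l, k−6=e, c−6=w, u−6=o, b−6=v → lewov; then reverse → vowel.

vowel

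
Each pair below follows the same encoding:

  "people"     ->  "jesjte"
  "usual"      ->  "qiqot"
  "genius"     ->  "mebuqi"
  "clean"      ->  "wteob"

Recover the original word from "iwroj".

scrap

p(15)→j(9) and e(4)→e(4) fit y≡17x+14 (mod 26); the inverse of 17 mod 26 is 23. Each letter's alphabet position (a=0..z=25) is mapped through 17·x+14 mod 26 — an affine cipher.
Undoing it on iwroj: i(8)→23·(8−14)≡18=s; w(22)→23·(22−14)≡2=c; r(17)→23·(17−14)≡17=r; o(14)→23·(14−14)≡0=a; j(9)→23·(9−14)≡15=p (all mod 26).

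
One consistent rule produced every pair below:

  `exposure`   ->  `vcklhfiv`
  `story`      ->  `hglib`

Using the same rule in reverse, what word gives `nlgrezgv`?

Each pair mirrors across the alphabet (e↔v, x↔c, p↔k): positions sum to 25. Each letter is replaced by its mirror in the alphabet: a↔z, b↔y, c↔x, and so on (the Atbash cipher).
Decoding nlgrezgv: n↔m, l↔o, g↔t, r↔i, e↔v, z↔a, g↔t, v↔e.

motivate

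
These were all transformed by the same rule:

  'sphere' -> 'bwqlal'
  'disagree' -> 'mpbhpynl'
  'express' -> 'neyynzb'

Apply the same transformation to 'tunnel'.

cbwuns

Shifts by position in sphere: pos 0: s→b (+9), pos 1: p→w (+7), pos 2: h→q (+9), pos 3: e→l (+7) — repeating every 2. It's a Vigenère-style cipher with numeric key [9,7]: position i shifts by key[i mod 2].
For tunnel: t+9=c, u+7=b, n+9=w, n+7=u, e+9=n, l+7=s.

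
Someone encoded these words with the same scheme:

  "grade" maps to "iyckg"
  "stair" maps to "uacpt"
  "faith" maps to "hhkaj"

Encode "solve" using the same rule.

Shifts by position in grade: pos 0: g→i (+2), pos 1: r→y (+7), pos 2: a→c (+2), pos 3: d→k (+7) — repeating every 2. It's a Vigenère-style cipher with numeric key [2,7]: position i shifts by key[i mod 2].
For solve: s+2=u, o+7=v, l+2=n, v+7=c, e+2=g.

uvncg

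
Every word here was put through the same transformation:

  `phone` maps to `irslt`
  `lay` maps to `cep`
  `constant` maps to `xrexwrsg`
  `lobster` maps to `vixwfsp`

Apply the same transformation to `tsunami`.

The output letters match the input read backwards, each shifted +4: phone reversed is enohp. The word is reversed, then every letter is shifted forward by 4.
For tsunami: reverse → imanust; then shift: i+4=m, m+4=q, a+4=e, n+4=r, u+4=y, s+4=w, t+4=x.

mqerywx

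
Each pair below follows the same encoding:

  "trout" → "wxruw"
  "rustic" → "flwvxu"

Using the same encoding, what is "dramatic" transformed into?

The output letters match the input read backwards, each shifted +3: trout reversed is tuort. Read the word backwards and shift each letter +3.
Applying it to dramatic: reverse → citamard; then shift: c+3=f, i+3=l, t+3=w, a+3=d, m+3=p, a+3=d, r+3=u, d+3=g.

flwdpdug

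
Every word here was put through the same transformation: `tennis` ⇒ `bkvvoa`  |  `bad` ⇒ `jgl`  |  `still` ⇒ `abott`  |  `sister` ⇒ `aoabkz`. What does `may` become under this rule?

ugg

The rule splits by letter class: vowels +6, consonants +8.
On may: m(cons)+8=u, a(vowel)+6=g, y(cons)+8=g.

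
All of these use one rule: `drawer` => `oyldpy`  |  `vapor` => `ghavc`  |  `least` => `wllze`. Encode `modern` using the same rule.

Shifts by position in drawer: pos 0: d→o (+11), pos 1: r→y (+7), pos 2: a→l (+11), pos 3: w→d (+7) — repeating every 2. A repeating key of period 2 is used — shifts +11, +7 over and over.
Applying it to modern: m+11=x, o+7=v, d+11=o, e+7=l, r+11=c, n+7=u.

xvolcu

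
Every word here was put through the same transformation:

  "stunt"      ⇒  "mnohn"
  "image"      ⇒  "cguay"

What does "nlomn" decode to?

It's a constant shift of +20 (ROT20).
Reversing it on nlomn: n−20=t, l−20=r, o−20=u, m−20=s, n−20=t.

trust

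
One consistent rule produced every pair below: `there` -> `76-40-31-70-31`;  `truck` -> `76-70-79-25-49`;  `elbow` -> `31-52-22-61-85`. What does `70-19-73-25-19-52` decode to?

rascal

t(#20)→76 and h(#8)→40: differences scale by 3, so n = 3·pos + 16. With a=1..z=26, the number is 3·pos + 16.
Decoding 70-19-73-25-19-52: 70→(70−16)÷3=18=r, 19→(19−16)÷3=1=a, 73→(73−16)÷3=19=s, 25→(25−16)÷3=3=c, 19→(19−16)÷3=1=a, 52→(52−16)÷3=12=l.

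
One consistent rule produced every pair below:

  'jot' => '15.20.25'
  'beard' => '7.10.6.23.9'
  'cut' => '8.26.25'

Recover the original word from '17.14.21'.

lip

j is letter #10 and maps to 15: an offset of 5. The number is (letter's place in the alphabet, a=1) + 5.
Reversing it on 17.14.21: 17→(17−5)÷1=12=l, 14→(14−5)÷1=9=i, 21→(21−5)÷1=16=p.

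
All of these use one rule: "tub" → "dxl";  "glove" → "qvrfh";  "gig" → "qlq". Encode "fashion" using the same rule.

pdcrlrx

Vowels shift forward by 3 and consonants shift forward by 10.
Applying it to fashion: f(cons)+10=p, a(vowel)+3=d, s(cons)+10=c, h(cons)+10=r, i(vowel)+3=l, o(vowel)+3=r, n(cons)+10=x.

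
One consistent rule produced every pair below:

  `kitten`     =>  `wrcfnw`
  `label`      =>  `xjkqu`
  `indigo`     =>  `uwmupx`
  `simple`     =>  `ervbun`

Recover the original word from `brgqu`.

Shifts by position in kitten: pos 0: k→w (+12), pos 1: i→r (+9), pos 2: t→c (+9), pos 3: t→f (+12), pos 4: e→n (+9), pos 5: n→w (+9) — repeating every 3. The shifts repeat in a cycle of length 3: positions 0,1,… shift by +12, +9, +9, then the pattern repeats.
Decoding brgqu: b−12=p, r−9=i, g−9=x, q−12=e, u−9=l.

pixel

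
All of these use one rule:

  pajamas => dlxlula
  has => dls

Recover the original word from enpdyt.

The output letters match the input read backwards, each shifted +11: pajamas reversed is samajap. Read the word backwards and shift each letter +11.
Decoding enpdyt: shift back: e−11=t, n−11=c, p−11=e, d−11=s, y−11=n, t−11=i → tcesni; then reverse → insect.

insect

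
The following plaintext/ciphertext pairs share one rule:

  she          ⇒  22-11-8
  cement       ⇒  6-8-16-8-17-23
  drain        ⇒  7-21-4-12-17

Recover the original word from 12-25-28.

The number is (letter's place in the alphabet, a=1) + 3.
Undoing it on 12-25-28: 12→(12−3)÷1=9=i, 25→(25−3)÷1=22=v, 28→(28−3)÷1=25=y.

ivy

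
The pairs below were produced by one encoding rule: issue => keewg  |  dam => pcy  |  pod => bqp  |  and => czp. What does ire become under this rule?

The rule splits by letter class: vowels +2, consonants +12.
On ire: i(vowel)+2=k, r(cons)+12=d, e(vowel)+2=g.

kdg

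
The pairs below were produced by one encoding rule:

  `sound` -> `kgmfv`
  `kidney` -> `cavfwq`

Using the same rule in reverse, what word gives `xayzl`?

Compare letters: s→k is +18, o→g is +18, u→m is +18 — a constant shift. Each letter is shifted forward by 18 in the alphabet (a Caesar shift of +18).
Reversing it on xayzl: x−18=f, a−18=i, y−18=g, z−18=h, l−18=t.

fight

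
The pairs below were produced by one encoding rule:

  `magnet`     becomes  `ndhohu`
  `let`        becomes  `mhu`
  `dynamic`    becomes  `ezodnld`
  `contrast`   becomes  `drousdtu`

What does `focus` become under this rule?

grdxt

Vowels shift forward by 3 and consonants shift forward by 1.
On focus: f(cons)+1=g, o(vowel)+3=r, c(cons)+1=d, u(vowel)+3=x, s(cons)+1=t.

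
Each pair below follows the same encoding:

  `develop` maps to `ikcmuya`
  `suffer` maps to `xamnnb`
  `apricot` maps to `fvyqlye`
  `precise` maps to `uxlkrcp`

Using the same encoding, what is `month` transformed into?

In develop: d→i is +5, e→k is +6, v→c is +7, e→m is +8 — the shift increases by 1 each position. Each letter shifts forward by (position + 5), i.e. 5, 6, 7, … — the shift grows by one for each successive letter.
For month: m+5=r, o+6=u, n+7=u, t+8=b, h+9=q.

ruubq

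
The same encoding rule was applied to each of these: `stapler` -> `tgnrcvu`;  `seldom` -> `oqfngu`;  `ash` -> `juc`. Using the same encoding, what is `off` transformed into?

The word is reversed, then every letter is shifted forward by 2.
On off: reverse → ffo; then shift: f+2=h, f+2=h, o+2=q.

hhq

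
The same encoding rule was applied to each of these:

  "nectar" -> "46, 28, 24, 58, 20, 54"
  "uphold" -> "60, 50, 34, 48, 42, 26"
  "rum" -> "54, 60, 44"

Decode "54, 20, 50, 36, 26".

rapid

n(#14)→46 and e(#5)→28: differences scale by 2, so n = 2·pos + 18. The formula is n = 2×(alphabet index, a=1) + 18.
Decoding 54, 20, 50, 36, 26: 54→(54−18)÷2=18=r, 20→(20−18)÷2=1=a, 50→(50−18)÷2=16=p, 36→(36−18)÷2=9=i, 26→(26−18)÷2=4=d.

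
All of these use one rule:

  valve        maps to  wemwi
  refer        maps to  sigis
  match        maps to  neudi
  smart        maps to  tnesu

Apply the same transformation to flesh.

The shift depends on letter class: consonant v→w is +1, but vowel a→e is +4. Vowels shift forward by 4 and consonants shift forward by 1.
On flesh: f(cons)+1=g, l(cons)+1=m, e(vowel)+4=i, s(cons)+1=t, h(cons)+1=i.

gmiti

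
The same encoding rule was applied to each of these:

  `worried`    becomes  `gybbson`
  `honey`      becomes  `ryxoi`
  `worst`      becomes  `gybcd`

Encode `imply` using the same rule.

Compare letters: w→g is +10, o→y is +10, r→b is +10 — a constant shift. Each letter is shifted forward by 10 in the alphabet (a Caesar shift of +10).
On imply: i+10=s, m+10=w, p+10=z, l+10=v, y+10=i.

swzvi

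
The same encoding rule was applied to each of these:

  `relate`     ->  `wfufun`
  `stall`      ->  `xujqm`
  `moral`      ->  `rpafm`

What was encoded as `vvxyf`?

quote

The shifts repeat in a cycle of length 3: positions 0,1,… shift by +5, +1, +9, then the pattern repeats.
Undoing it on vvxyf: v−5=q, v−1=u, x−9=o, y−5=t, f−1=e.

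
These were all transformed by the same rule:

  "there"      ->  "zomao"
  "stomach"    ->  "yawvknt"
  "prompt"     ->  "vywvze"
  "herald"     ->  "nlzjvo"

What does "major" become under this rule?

In there: t→z is +6, h→o is +7, e→m is +8, r→a is +9 — the shift increases by 1 each position. Letter i (0-indexed) is shifted by i+6, so successive shifts are 6, 7, 8, ….
On major: m+6=s, a+7=h, j+8=r, o+9=x, r+10=b.

shrxb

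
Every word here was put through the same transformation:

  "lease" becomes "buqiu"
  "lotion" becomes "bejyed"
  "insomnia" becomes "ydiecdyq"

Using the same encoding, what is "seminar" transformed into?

Compare letters: l→b is +16, e→u is +16, a→q is +16 — a constant shift. Every letter moves 16 places later in the alphabet, wrapping around z→a.
Applying it to seminar: s+16=i, e+16=u, m+16=c, i+16=y, n+16=d, a+16=q, r+16=h.

iucydqh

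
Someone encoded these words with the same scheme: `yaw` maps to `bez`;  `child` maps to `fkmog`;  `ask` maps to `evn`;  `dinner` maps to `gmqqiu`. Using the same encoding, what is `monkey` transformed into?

The shift depends on letter class: consonant y→b is +3, but vowel a→e is +4. Vowels shift forward by 4 and consonants shift forward by 3.
For monkey: m(cons)+3=p, o(vowel)+4=s, n(cons)+3=q, k(cons)+3=n, e(vowel)+4=i, y(cons)+3=b.

psqnib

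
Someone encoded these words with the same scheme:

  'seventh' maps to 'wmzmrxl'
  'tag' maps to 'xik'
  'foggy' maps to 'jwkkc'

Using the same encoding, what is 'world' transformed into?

awvph

The rule splits by letter class: vowels +8, consonants +4.
On world: w(cons)+4=a, o(vowel)+8=w, r(cons)+4=v, l(cons)+4=p, d(cons)+4=h.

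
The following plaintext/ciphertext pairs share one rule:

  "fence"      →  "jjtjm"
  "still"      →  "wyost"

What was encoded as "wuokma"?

In fence: f→j is +4, e→j is +5, n→t is +6, c→j is +7 — the shift increases by 1 each position. Letter i (0-indexed) is shifted by i+4, so successive shifts are 4, 5, 6, ….
Undoing it on wuokma: w−4=s, u−5=p, o−6=i, k−7=d, m−8=e, a−9=r.

spider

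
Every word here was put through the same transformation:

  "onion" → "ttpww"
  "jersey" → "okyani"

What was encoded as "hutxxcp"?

compose

In onion: o→t is +5, n→t is +6, i→p is +7, o→w is +8 — the shift increases by 1 each position. Each letter shifts forward by (position + 5), i.e. 5, 6, 7, … — the shift grows by one for each successive letter.
Reversing it on hutxxcp: h−5=c, u−6=o, t−7=m, x−8=p, x−9=o, c−10=s, p−11=e.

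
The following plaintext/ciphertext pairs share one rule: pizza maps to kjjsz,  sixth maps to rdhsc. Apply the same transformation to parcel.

vombkz

Two steps: reverse the string, then apply a Caesar shift of +10.
For parcel: reverse → lecrap; then shift: l+10=v, e+10=o, c+10=m, r+10=b, a+10=k, p+10=z.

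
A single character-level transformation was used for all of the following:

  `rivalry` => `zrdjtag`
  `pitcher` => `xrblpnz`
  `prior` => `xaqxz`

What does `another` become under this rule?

Shifts by position in rivalry: pos 0: r→z (+8), pos 1: i→r (+9), pos 2: v→d (+8), pos 3: a→j (+9) — repeating every 2. It's a Vigenère-style cipher with numeric key [8,9]: position i shifts by key[i mod 2].
For another: a+8=i, n+9=w, o+8=w, t+9=c, h+8=p, e+9=n, r+8=z.

iwwcpnz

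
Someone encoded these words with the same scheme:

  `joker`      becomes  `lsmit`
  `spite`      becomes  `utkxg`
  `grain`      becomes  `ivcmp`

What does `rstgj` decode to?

The shifts repeat in a cycle of length 2: positions 0,1,… shift by +2, +4, then the pattern repeats.
Undoing it on rstgj: r−2=p, s−4=o, t−2=r, g−4=c, j−2=h.

porch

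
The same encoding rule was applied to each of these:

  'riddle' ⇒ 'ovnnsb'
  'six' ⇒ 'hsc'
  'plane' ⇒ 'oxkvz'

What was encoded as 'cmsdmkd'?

The output letters match the input read backwards, each shifted +10: riddle reversed is elddir. Two steps: reverse the string, then apply a Caesar shift of +10.
Decoding cmsdmkd: shift back: c−10=s, m−10=c, s−10=i, d−10=t, m−10=c, k−10=a, d−10=t → scitcat; then reverse → tactics.

tactics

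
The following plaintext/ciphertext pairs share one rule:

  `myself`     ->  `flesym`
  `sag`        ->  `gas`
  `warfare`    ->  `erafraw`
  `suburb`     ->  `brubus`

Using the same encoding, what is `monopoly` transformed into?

The output letters match the input read backwards: myself reversed is flesym. The word is simply reversed.
Applying it to monopoly: reverse → yloponom.

yloponom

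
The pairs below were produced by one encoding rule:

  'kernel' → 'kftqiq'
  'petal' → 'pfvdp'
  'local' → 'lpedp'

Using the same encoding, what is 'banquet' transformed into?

In kernel: k→k is +0, e→f is +1, r→t is +2, n→q is +3 — the shift increases by 1 each position. The shift increases by 1 at each position, starting from +0: 0, 1, 2, ….
On banquet: b+0=b, a+1=b, n+2=p, q+3=t, u+4=y, e+5=j, t+6=z.

bbptyjz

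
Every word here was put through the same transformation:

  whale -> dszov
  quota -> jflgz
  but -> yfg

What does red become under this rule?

This is the alphabet-reversal cipher (Atbash): a becomes z, b becomes y, etc.
Applying it to red: r↔i, e↔v, d↔w.

ivw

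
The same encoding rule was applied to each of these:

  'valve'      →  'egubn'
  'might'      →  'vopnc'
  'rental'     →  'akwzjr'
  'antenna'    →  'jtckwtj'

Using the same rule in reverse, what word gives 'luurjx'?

The shifts repeat in a cycle of length 2: positions 0,1,… shift by +9, +6, then the pattern repeats.
Reversing it on luurjx: l−9=c, u−6=o, u−9=l, r−6=l, j−9=a, x−6=r.

collar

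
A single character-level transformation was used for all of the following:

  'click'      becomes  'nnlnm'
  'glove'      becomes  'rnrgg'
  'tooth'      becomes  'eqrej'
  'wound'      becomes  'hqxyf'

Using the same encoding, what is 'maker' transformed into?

xcnpt

Shifts by position in click: pos 0: c→n (+11), pos 1: l→n (+2), pos 2: i→l (+3), pos 3: c→n (+11), pos 4: k→m (+2) — repeating every 3. The shifts repeat in a cycle of length 3: positions 0,1,… shift by +11, +2, +3, then the pattern repeats.
On maker: m+11=x, a+2=c, k+3=n, e+11=p, r+2=t.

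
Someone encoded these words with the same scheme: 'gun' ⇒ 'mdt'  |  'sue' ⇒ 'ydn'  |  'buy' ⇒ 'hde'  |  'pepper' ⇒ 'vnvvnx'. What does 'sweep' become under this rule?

The shift depends on letter class: consonant g→m is +6, but vowel u→d is +9. The rule splits by letter class: vowels +9, consonants +6.
On sweep: s(cons)+6=y, w(cons)+6=c, e(vowel)+9=n, e(vowel)+9=n, p(cons)+6=v.

ycnnv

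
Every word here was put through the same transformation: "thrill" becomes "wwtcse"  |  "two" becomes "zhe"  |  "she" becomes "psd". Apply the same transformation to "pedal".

wlopa

Read the word backwards and shift each letter +11.
Applying it to pedal: reverse → ladep; then shift: l+11=w, a+11=l, d+11=o, e+11=p, p+11=a.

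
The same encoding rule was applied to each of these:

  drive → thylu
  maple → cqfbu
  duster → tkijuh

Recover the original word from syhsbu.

Compare letters: d→t is +16, r→h is +16, i→y is +16 — a constant shift. This is a Caesar cipher with shift 16.
Reversing it on syhsbu: s−16=c, y−16=i, h−16=r, s−16=c, b−16=l, u−16=e.

circle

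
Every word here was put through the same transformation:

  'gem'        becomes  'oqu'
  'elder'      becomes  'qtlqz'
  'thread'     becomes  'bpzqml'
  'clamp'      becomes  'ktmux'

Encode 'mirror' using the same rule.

uuzzaz

The shift depends on letter class: consonant g→o is +8, but vowel e→q is +12. Two shifts are in play — +12 for a/e/i/o/u, +8 for every other letter.
For mirror: m(cons)+8=u, i(vowel)+12=u, r(cons)+8=z, r(cons)+8=z, o(vowel)+12=a, r(cons)+8=z.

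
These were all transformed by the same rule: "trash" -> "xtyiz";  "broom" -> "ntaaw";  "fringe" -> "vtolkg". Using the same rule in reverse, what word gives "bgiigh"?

t(19)→x(23) and r(17)→t(19) fit y≡15x+24 (mod 26); the inverse of 15 mod 26 is 7. Each letter's alphabet position (a=0..z=25) is mapped through 15·x+24 mod 26 — an affine cipher.
Undoing it on bgiigh: b(1)→7·(1−24)≡21=v; g(6)→7·(6−24)≡4=e; i(8)→7·(8−24)≡18=s; i(8)→7·(8−24)≡18=s; g(6)→7·(6−24)≡4=e; h(7)→7·(7−24)≡11=l (all mod 26).

vessel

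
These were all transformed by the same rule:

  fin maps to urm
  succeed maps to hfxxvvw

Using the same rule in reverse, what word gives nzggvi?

Each letter is replaced by its mirror in the alphabet: a↔z, b↔y, c↔x, and so on (the Atbash cipher).
Reversing it on nzggvi: n↔m, z↔a, g↔t, g↔t, v↔e, i↔r.

matter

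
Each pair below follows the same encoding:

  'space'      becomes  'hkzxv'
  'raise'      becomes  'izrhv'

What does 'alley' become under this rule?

Each letter is replaced by its mirror in the alphabet: a↔z, b↔y, c↔x, and so on (the Atbash cipher).
For alley: a↔z, l↔o, l↔o, e↔v, y↔b.

zoovb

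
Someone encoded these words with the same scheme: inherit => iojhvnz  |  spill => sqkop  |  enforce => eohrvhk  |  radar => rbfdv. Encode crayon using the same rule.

In inherit: i→i is +0, n→o is +1, h→j is +2, e→h is +3 — the shift increases by 1 each position. Letter i (0-indexed) is shifted by i+0, so successive shifts are 0, 1, 2, ….
On crayon: c+0=c, r+1=s, a+2=c, y+3=b, o+4=s, n+5=s.

cscbss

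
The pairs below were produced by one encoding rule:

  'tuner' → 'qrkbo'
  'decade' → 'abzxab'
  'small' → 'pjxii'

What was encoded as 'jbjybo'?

member

Compare letters: t→q is +23, u→r is +23, n→k is +23 — a constant shift. It's a constant shift of +23 (ROT23).
Decoding jbjybo: j−23=m, b−23=e, j−23=m, y−23=b, b−23=e, o−23=r.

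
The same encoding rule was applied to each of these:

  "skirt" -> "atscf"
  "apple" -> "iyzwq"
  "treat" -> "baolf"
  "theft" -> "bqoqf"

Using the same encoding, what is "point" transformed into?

xxsyf

In skirt: s→a is +8, k→t is +9, i→s is +10, r→c is +11 — the shift increases by 1 each position. The shift increases by 1 at each position, starting from +8: 8, 9, 10, ….
On point: p+8=x, o+9=x, i+10=s, n+11=y, t+12=f.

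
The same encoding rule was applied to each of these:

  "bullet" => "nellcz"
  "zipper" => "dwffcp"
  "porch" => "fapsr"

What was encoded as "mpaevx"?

b(1)→n(13) and u(20)→e(4) fit y≡5x+8 (mod 26); the inverse of 5 mod 26 is 21. This is an affine cipher: with a=0,…,z=25, each position x becomes (5x+8) mod 26.
Undoing it on mpaevx: m(12)→21·(12−8)≡6=g; p(15)→21·(15−8)≡17=r; a(0)→21·(0−8)≡14=o; e(4)→21·(4−8)≡20=u; v(21)→21·(21−8)≡13=n; x(23)→21·(23−8)≡3=d (all mod 26).

ground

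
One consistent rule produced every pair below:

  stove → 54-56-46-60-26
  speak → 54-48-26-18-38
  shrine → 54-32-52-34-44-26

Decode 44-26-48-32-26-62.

s(#19)→54 and t(#20)→56: differences scale by 2, so n = 2·pos + 16. Each letter becomes 2×(its alphabet position, a=1..z=26) + 16.
Reversing it on 44-26-48-32-26-62: 44→(44−16)÷2=14=n, 26→(26−16)÷2=5=e, 48→(48−16)÷2=16=p, 32→(32−16)÷2=8=h, 26→(26−16)÷2=5=e, 62→(62−16)÷2=23=w.

nephew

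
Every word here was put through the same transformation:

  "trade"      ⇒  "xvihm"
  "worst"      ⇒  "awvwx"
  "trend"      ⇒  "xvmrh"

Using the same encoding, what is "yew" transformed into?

The shift depends on letter class: consonant t→x is +4, but vowel a→i is +8. The rule splits by letter class: vowels +8, consonants +4.
Applying it to yew: y(cons)+4=c, e(vowel)+8=m, w(cons)+4=a.

cma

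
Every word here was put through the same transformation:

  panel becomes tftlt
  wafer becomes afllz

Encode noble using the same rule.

rthsm

The shift increases by 1 at each position, starting from +4: 4, 5, 6, ….
Applying it to noble: n+4=r, o+5=t, b+6=h, l+7=s, e+8=m.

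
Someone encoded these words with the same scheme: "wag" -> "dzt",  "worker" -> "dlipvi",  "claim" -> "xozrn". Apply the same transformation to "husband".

sfhyzmw

Each pair mirrors across the alphabet (w↔d, a↔z, g↔t): positions sum to 25. This is the alphabet-reversal cipher (Atbash): a becomes z, b becomes y, etc.
On husband: h↔s, u↔f, s↔h, b↔y, a↔z, n↔m, d↔w.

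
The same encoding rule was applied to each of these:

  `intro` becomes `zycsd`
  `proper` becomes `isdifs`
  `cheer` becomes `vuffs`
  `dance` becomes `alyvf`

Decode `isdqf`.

i(8)→z(25) and n(13)→y(24) fit y≡5x+11 (mod 26); the inverse of 5 mod 26 is 21. Each letter's alphabet position (a=0..z=25) is mapped through 5·x+11 mod 26 — an affine cipher.
Undoing it on isdqf: i(8)→21·(8−11)≡15=p; s(18)→21·(18−11)≡17=r; d(3)→21·(3−11)≡14=o; q(16)→21·(16−11)≡1=b; f(5)→21·(5−11)≡4=e (all mod 26).

probe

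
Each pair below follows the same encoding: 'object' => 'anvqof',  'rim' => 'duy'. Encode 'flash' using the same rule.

rxmet

Compare letters: o→a is +12, b→n is +12, j→v is +12 — a constant shift. This is a Caesar cipher with shift 12.
For flash: f+12=r, l+12=x, a+12=m, s+12=e, h+12=t.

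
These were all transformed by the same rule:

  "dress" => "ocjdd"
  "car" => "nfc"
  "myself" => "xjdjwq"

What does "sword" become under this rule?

dhtco

The rule splits by letter class: vowels +5, consonants +11.
For sword: s(cons)+11=d, w(cons)+11=h, o(vowel)+5=t, r(cons)+11=c, d(cons)+11=o.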